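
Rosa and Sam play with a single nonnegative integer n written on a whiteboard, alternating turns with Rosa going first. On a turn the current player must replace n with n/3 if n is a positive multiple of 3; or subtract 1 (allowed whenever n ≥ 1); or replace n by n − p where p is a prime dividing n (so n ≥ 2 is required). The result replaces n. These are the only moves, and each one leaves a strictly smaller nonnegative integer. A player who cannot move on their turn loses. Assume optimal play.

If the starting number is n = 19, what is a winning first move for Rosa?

Use the standard recursion: the mover loses at a terminal position; elsewhere, the mover wins exactly when some move hands the opponent an L position.
n=0: no move → L
n=1: can move to 0, which is L ⇒ W
n=2: can move to 0, which is L ⇒ W
n=3: can move to 0, which is L ⇒ W
n=4: moves to 2(W), 3(W); every one is W ⇒ L
n=5: can move to 0, which is L ⇒ W
n=6: can move to 4, which is L ⇒ W
n=7: can move to 0, which is L ⇒ W
n=8: moves to 6(W), 7(W); every one is W ⇒ L
n=9: can move to 8, which is L ⇒ W
n=10: can move to 8, which is L ⇒ W
n=11: can move to 0, which is L ⇒ W
n=12: can move to 4, which is L ⇒ W
n=13: can move to 0, which is L ⇒ W
n=14: moves to 7(W), 12(W), 13(W); every one is W ⇒ L
n=15: can move to 14, which is L ⇒ W
n=16: can move to 14, which is L ⇒ W
n=17: can move to 0, which is L ⇒ W
n=18: moves to 6(W), 15(W), 16(W), 17(W); every one is W ⇒ L
n=19: can move to 0, which is L ⇒ W
From 19, the L positions reachable in one move are: 0, 18. Any move reaching one of these is winning.

Move to 0.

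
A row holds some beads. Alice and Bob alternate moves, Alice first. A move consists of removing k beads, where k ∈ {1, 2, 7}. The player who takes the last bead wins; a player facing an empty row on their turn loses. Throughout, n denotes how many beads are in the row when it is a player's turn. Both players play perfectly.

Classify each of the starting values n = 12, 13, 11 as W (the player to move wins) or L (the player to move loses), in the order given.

Use the standard recursion: the mover loses at a terminal position; elsewhere, the mover wins exactly when some move hands the opponent an L position.
n=0: no move → L
n=1: W (go to 0, an L position)
n=2: W (go to 0, an L position)
n=3: L (options 2(W), 1(W) are all W)
n=4: W (go to 3, an L position)
n=5: W (go to 3, an L position)
n=6: L (options 5(W), 4(W) are all W)
n=7: W (go to 6, an L position)
n=8: W (go to 6, an L position)
n=9: L (options 8(W), 7(W), 2(W) are all W)
n=10: W (go to 9, an L position)
n=11: W (go to 9, an L position)
n=12: L (options 11(W), 10(W), 5(W) are all W)
n=13: W (go to 12, an L position)

12: L, 13: W, 11: W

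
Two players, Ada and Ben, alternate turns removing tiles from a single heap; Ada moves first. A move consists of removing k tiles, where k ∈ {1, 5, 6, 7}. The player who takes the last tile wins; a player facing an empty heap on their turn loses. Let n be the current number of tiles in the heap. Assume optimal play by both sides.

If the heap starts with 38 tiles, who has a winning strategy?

Label each position W (a win for the player to move) or L (a loss). A position with no legal move is L; any other position is W exactly when some move reaches an L, and L when every move reaches a W.
n=0: no move → L
n=1: can move to 0, which is L ⇒ W
n=2: the only move is to 1(W), a W ⇒ L
n=3: can move to 2, which is L ⇒ W
n=4: the only move is to 3(W), a W ⇒ L
n=5: can move to 4, which is L ⇒ W
n=6: can move to 0, which is L ⇒ W
n=7: can move to 2, which is L ⇒ W
n=8: can move to 2, which is L ⇒ W
n=9: can move to 4, which is L ⇒ W
n=10: can move to 4, which is L ⇒ W
n=11: can move to 4, which is L ⇒ W
n=12: moves to 11(W), 7(W), 6(W), 5(W); every one is W ⇒ L
n=13: can move to 12, which is L ⇒ W
n=14: moves to 13(W), 9(W), 8(W), 7(W); every one is W ⇒ L
n=15: can move to 14, which is L ⇒ W
n=16: moves to 15(W), 11(W), 10(W), 9(W); every one is W ⇒ L
n=17: can move to 16, which is L ⇒ W
n=18: can move to 12, which is L ⇒ W
n=19: can move to 14, which is L ⇒ W
n=20: can move to 14, which is L ⇒ W
n=21: can move to 16, which is L ⇒ W
n=22: can move to 16, which is L ⇒ W
n=23: can move to 16, which is L ⇒ W
n=24: moves to 23(W), 19(W), 18(W), 17(W); every one is W ⇒ L
n=25: can move to 24, which is L ⇒ W
n=26: moves to 25(W), 21(W), 20(W), 19(W); every one is W ⇒ L
n=27: can move to 26, which is L ⇒ W
n=28: moves to 27(W), 23(W), 22(W), 21(W); every one is W ⇒ L
n=29: can move to 28, which is L ⇒ W
n=30: can move to 24, which is L ⇒ W
n=31: can move to 26, which is L ⇒ W
n=32: can move to 26, which is L ⇒ W
n=33: can move to 28, which is L ⇒ W
n=34: can move to 28, which is L ⇒ W
n=35: can move to 28, which is L ⇒ W
n=36: moves to 35(W), 31(W), 30(W), 29(W); every one is W ⇒ L
n=37: can move to 36, which is L ⇒ W
n=38: moves to 37(W), 33(W), 32(W), 31(W); every one is W ⇒ L
The starting position 38 is L: whatever Ada does, the opponent receives a W position.

Ben wins.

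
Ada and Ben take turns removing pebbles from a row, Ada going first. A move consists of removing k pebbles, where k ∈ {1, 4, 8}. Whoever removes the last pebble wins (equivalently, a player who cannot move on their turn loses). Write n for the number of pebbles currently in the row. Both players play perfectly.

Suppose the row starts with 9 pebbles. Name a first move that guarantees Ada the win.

Positions with no move are L. A position that does have a move is losing for the player to move precisely when every available move leads to a winning position for the opponent. Fill in the labels:
n=0: no move → L
n=1: W (go to 0, an L position)
n=2: L (sole option 1(W) is W)
n=3: W (go to 2, an L position)
n=4: W (go to 0, an L position)
n=5: L (options 4(W), 1(W) are all W)
n=6: W (go to 5, an L position)
n=7: L (options 6(W), 3(W) are all W)
n=8: W (go to 7, an L position)
n=9: W (go to 5, an L position)
From 9, the L positions reachable in one move are: 5.

Remove 4, leaving 5.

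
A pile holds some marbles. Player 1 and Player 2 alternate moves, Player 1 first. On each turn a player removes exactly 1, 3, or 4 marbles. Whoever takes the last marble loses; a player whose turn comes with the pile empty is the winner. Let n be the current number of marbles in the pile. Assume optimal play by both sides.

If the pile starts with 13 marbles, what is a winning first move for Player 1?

Work bottom-up. With no move the player to move wins. Otherwise the position is W if at least one move leads to an L position for the opponent, and L if every move leads to a W.
n=0: no move; the opponent has just taken the last marble and therefore loses → W
n=1: the only move is to 0(W), a W ⇒ L
n=2: can move to 1, which is L ⇒ W
n=3: moves to 2(W), 0(W); every one is W ⇒ L
n=4: can move to 3, which is L ⇒ W
n=5: can move to 1, which is L ⇒ W
n=6: can move to 3, which is L ⇒ W
n=7: can move to 3, which is L ⇒ W
n=8: moves to 7(W), 5(W), 4(W); every one is W ⇒ L
n=9: can move to 8, which is L ⇒ W
n=10: moves to 9(W), 7(W), 6(W); every one is W ⇒ L
n=11: can move to 10, which is L ⇒ W
n=12: can move to 8, which is L ⇒ W
n=13: can move to 10, which is L ⇒ W
From 13, the L positions reachable in one move are: 10.

Remove 3, leaving 10.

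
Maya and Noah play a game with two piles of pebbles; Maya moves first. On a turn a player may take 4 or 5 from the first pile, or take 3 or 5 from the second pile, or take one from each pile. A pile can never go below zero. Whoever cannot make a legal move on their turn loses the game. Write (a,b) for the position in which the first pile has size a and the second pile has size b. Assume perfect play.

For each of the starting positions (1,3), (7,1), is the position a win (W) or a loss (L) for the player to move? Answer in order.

(1,3): W, (7,1): L

Compute win/loss labels from the base case upward. A position with no move is L. Any other position is W if it can reach an L in one move, else L.
No move ever increases a pile, so every position that can arise here has a ≤ 7 and b ≤ 3; it is enough to label the cells with 0 ≤ a ≤ 7 and 0 ≤ b ≤ 3.
Every move lowers a or b (never raises either), so fill the grid row by row in increasing a, and left to right within a row: each cell's successors are then already labelled.
      b=0  b=1  b=2  b=3
a=0:    L    L    L    W
a=1:    L    W    W    W
a=2:    L    W    L    W
a=3:    L    W    L    W
a=4:    W    W    W    W
a=5:    W    W    W    L
a=6:    W    L    W    L
a=7:    W    L    W    L
Cells with no legal move (terminal, hence L): (0,0), (0,1), (0,2), (1,0), (2,0), (3,0).
The remaining L cells, each justified by listing all of its moves:
(2,2): only reaches (1,1)(W), which is W → L
(3,2): only reaches (2,1)(W), which is W → L
(5,3): only reaches (1,3)(W), (0,3)(W), (5,0)(W), (4,2)(W), all W → L
(6,1): only reaches (2,1)(W), (1,1)(W), (5,0)(W), all W → L
(6,3): only reaches (2,3)(W), (1,3)(W), (6,0)(W), (5,2)(W), all W → L
(7,1): only reaches (3,1)(W), (2,1)(W), (6,0)(W), all W → L
(7,3): only reaches (3,3)(W), (2,3)(W), (7,0)(W), (6,2)(W), all W → L
Every other cell has at least one move into one of the L cells above, so it is W.
(1,3): the move to (1,0) reaches an L cell, so W
(7,1): one of the L cells justified above, so L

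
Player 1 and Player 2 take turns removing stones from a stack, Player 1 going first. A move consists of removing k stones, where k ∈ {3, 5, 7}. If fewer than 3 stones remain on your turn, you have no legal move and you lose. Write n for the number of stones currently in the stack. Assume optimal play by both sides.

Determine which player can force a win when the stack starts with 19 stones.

Compute win/loss labels from the base case upward. A position with no move is L. Any other position is W if it can reach an L in one move, else L.
n=0: no move → L
n=1: no move → L
n=2: no move → L
n=3: reaches L-position 0 → W
n=4: reaches L-position 1 → W
n=5: reaches L-position 2 → W
n=6: reaches L-position 1 → W
n=7: reaches L-position 2 → W
n=8: reaches L-position 1 → W
n=9: reaches L-position 2 → W
n=10: only reaches 7(W), 5(W), 3(W), all W → L
n=11: only reaches 8(W), 6(W), 4(W), all W → L
n=12: only reaches 9(W), 7(W), 5(W), all W → L
n=13: reaches L-position 10 → W
n=14: reaches L-position 11 → W
n=15: reaches L-position 12 → W
n=16: reaches L-position 11 → W
n=17: reaches L-position 12 → W
n=18: reaches L-position 11 → W
n=19: reaches L-position 12 → W
From 19 Player 1 can remove 7, leaving 12, reaching an L position.

Player 1 wins.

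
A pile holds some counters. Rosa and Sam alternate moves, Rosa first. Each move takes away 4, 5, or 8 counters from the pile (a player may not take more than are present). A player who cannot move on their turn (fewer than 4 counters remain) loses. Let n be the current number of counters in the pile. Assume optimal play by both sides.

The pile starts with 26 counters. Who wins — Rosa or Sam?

Positions with no move are L. A position that does have a move is losing for the player to move precisely when every available move leads to a winning position for the opponent. Fill in the labels:
n=0: no move → L
n=1: no move → L
n=2: no move → L
n=3: no move → L
n=4: reaches L-position 0 → W
n=5: reaches L-position 1 → W
n=6: reaches L-position 2 → W
n=7: reaches L-position 3 → W
n=8: reaches L-position 3 → W
n=9: reaches L-position 1 → W
n=10: reaches L-position 2 → W
n=11: reaches L-position 3 → W
n=12: only reaches 8(W), 7(W), 4(W), all W → L
n=13: only reaches 9(W), 8(W), 5(W), all W → L
n=14: only reaches 10(W), 9(W), 6(W), all W → L
n=15: only reaches 11(W), 10(W), 7(W), all W → L
n=16: reaches L-position 12 → W
n=17: reaches L-position 13 → W
n=18: reaches L-position 14 → W
n=19: reaches L-position 15 → W
n=20: reaches L-position 15 → W
n=21: reaches L-position 13 → W
n=22: reaches L-position 14 → W
n=23: reaches L-position 15 → W
n=24: only reaches 20(W), 19(W), 16(W), all W → L
n=25: only reaches 21(W), 20(W), 17(W), all W → L
n=26: only reaches 22(W), 21(W), 18(W), all W → L
Every move from 26 reaches a W position, so the mover loses.

Sam wins.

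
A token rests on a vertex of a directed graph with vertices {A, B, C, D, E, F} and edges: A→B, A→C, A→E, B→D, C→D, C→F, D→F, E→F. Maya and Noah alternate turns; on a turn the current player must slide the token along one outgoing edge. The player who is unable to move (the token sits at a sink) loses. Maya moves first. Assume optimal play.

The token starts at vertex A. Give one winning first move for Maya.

Move to B.

Use the standard recursion: the mover loses at a terminal position; elsewhere, the mover wins exactly when some move hands the opponent an L position.
Every edge goes from a vertex to one that appears earlier in the order F, D, B, C, E, A, so processing vertices in that order labels each vertex after all of its successors.
F: no outgoing edge → L
D: reaches L-position F → W
B: only reaches D(W), which is W → L
C: reaches L-position F → W
E: reaches L-position F → W
A: reaches L-position B → W
From A, the L positions reachable in one move are: B.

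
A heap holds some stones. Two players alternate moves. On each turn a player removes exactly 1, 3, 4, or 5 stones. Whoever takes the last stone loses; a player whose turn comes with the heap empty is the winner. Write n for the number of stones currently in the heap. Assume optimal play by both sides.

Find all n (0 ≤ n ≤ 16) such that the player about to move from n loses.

1, 3, 9, 11

Work bottom-up. With no move the player to move wins. Otherwise the position is W if at least one move leads to an L position for the opponent, and L if every move leads to a W.
n=0: no move; the opponent has just taken the last stone and therefore loses → W
n=1: L (sole option 0(W) is W)
n=2: W (go to 1, an L position)
n=3: L (options 2(W), 0(W) are all W)
n=4: W (go to 3, an L position)
n=5: W (go to 1, an L position)
n=6: W (go to 3, an L position)
n=7: W (go to 3, an L position)
n=8: W (go to 3, an L position)
n=9: L (options 8(W), 6(W), 5(W), 4(W) are all W)
n=10: W (go to 9, an L position)
n=11: L (options 10(W), 8(W), 7(W), 6(W) are all W)
n=12: W (go to 11, an L position)
n=13: W (go to 9, an L position)
n=14: W (go to 11, an L position)
n=15: W (go to 11, an L position)
n=16: W (go to 11, an L position)
The losing starting values of n are exactly the entries labelled L in this table (4 of them).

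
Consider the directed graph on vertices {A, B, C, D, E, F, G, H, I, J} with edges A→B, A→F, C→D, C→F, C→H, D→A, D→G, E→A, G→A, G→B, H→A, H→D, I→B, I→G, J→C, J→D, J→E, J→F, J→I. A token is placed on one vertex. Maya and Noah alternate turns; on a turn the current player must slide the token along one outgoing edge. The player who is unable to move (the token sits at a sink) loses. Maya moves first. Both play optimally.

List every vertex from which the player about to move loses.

Work bottom-up. With no move the player to move loses. Otherwise the position is W if at least one move leads to an L position for the opponent, and L if every move leads to a W.
Every edge goes from a vertex to one that appears earlier in the order B, F, A, G, D, I, E, H, C, J, so processing vertices in that order labels each vertex after all of its successors.
B: no outgoing edge → L
F: no outgoing edge → L
A: can move to F, which is L ⇒ W
G: can move to B, which is L ⇒ W
D: moves to G(W), A(W); every one is W ⇒ L
I: can move to B, which is L ⇒ W
E: the only move is to A(W), a W ⇒ L
H: can move to D, which is L ⇒ W
C: can move to D, which is L ⇒ W
J: can move to E, which is L ⇒ W
The losing starting vertices are exactly the entries labelled L in this table (4 of them).

B, D, E, F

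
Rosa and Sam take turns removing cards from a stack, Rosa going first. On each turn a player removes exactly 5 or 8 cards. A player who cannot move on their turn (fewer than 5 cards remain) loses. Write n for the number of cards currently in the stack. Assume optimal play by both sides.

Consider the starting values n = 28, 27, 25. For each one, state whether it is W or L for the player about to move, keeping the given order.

28: L, 27: L, 25: W

Work bottom-up. With no move the player to move loses. Otherwise the position is W if at least one move leads to an L position for the opponent, and L if every move leads to a W.
n=0: no move → L
n=1: no move → L
n=2: no move → L
n=3: no move → L
n=4: no move → L
n=5: reaches L-position 0 → W
n=6: reaches L-position 1 → W
n=7: reaches L-position 2 → W
n=8: reaches L-position 3 → W
n=9: reaches L-position 4 → W
n=10: reaches L-position 2 → W
n=11: reaches L-position 3 → W
n=12: reaches L-position 4 → W
n=13: only reaches 8(W), 5(W), all W → L
n=14: only reaches 9(W), 6(W), all W → L
n=15: only reaches 10(W), 7(W), all W → L
n=16: only reaches 11(W), 8(W), all W → L
n=17: only reaches 12(W), 9(W), all W → L
n=18: reaches L-position 13 → W
n=19: reaches L-position 14 → W
n=20: reaches L-position 15 → W
n=21: reaches L-position 16 → W
n=22: reaches L-position 17 → W
n=23: reaches L-position 15 → W
n=24: reaches L-position 16 → W
n=25: reaches L-position 17 → W
n=26: only reaches 21(W), 18(W), all W → L
n=27: only reaches 22(W), 19(W), all W → L
n=28: only reaches 23(W), 20(W), all W → L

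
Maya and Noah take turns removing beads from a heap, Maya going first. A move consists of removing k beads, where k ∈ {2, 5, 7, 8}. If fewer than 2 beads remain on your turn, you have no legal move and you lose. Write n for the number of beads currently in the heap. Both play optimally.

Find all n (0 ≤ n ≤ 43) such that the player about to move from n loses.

Use the standard recursion: the mover loses at a terminal position; elsewhere, the mover wins exactly when some move hands the opponent an L position.
n=0: no move → L
n=1: no move → L
n=2: W (go to 0, an L position)
n=3: W (go to 1, an L position)
n=4: L (sole option 2(W) is W)
n=5: W (go to 0, an L position)
n=6: W (go to 4, an L position)
n=7: W (go to 0, an L position)
n=8: W (go to 1, an L position)
n=9: W (go to 4, an L position)
n=10: L (options 8(W), 5(W), 3(W), 2(W) are all W)
n=11: W (go to 4, an L position)
n=12: W (go to 10, an L position)
n=13: L (options 11(W), 8(W), 6(W), 5(W) are all W)
n=14: L (options 12(W), 9(W), 7(W), 6(W) are all W)
n=15: W (go to 13, an L position)
n=16: W (go to 14, an L position)
n=17: W (go to 10, an L position)
n=18: W (go to 13, an L position)
n=19: W (go to 14, an L position)
n=20: W (go to 13, an L position)
n=21: W (go to 14, an L position)
n=22: W (go to 14, an L position)
n=23: L (options 21(W), 18(W), 16(W), 15(W) are all W)
n=24: L (options 22(W), 19(W), 17(W), 16(W) are all W)
n=25: W (go to 23, an L position)
n=26: W (go to 24, an L position)
n=27: L (options 25(W), 22(W), 20(W), 19(W) are all W)
n=28: W (go to 23, an L position)
n=29: W (go to 27, an L position)
n=30: W (go to 23, an L position)
n=31: W (go to 24, an L position)
n=32: W (go to 27, an L position)
n=33: L (options 31(W), 28(W), 26(W), 25(W) are all W)
n=34: W (go to 27, an L position)
n=35: W (go to 33, an L position)
n=36: L (options 34(W), 31(W), 29(W), 28(W) are all W)
n=37: L (options 35(W), 32(W), 30(W), 29(W) are all W)
n=38: W (go to 36, an L position)
n=39: W (go to 37, an L position)
n=40: W (go to 33, an L position)
n=41: W (go to 36, an L position)
n=42: W (go to 37, an L position)
n=43: W (go to 36, an L position)
Reading off the rows marked L gives the requested list; there are 12 such values of n.

0, 1, 4, 10, 13, 14, 23, 24, 27, 33, 36, 37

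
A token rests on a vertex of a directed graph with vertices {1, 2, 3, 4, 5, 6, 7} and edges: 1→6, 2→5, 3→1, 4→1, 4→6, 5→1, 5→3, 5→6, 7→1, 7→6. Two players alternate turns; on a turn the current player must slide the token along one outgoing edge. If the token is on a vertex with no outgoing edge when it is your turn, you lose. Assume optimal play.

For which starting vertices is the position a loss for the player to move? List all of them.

Work bottom-up. With no move the player to move loses. Otherwise the position is W if at least one move leads to an L position for the opponent, and L if every move leads to a W.
Every edge goes from a vertex to one that appears earlier in the order 6, 1, 4, 3, 7, 5, 2, so processing vertices in that order labels each vertex after all of its successors.
6: no outgoing edge → L
1: can move to 6, which is L ⇒ W
4: can move to 6, which is L ⇒ W
3: the only move is to 1(W), a W ⇒ L
7: can move to 6, which is L ⇒ W
5: can move to 3, which is L ⇒ W
2: the only move is to 5(W), a W ⇒ L
Reading off the rows marked L gives the requested list; there are 3 such vertices.

2, 3, 6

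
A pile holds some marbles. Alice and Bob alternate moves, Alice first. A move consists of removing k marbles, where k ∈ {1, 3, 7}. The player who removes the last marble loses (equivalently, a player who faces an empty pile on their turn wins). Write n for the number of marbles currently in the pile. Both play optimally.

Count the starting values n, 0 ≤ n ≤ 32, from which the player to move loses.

Positions with no move are W. A position that does have a move is losing for the player to move precisely when every available move leads to a winning position for the opponent. Fill in the labels:
n=0: no move; the opponent has just taken the last marble and therefore loses → W
n=1: the only move is to 0(W), a W ⇒ L
n=2: can move to 1, which is L ⇒ W
n=3: moves to 2(W), 0(W); every one is W ⇒ L
n=4: can move to 3, which is L ⇒ W
n=5: moves to 4(W), 2(W); every one is W ⇒ L
n=6: can move to 5, which is L ⇒ W
n=7: moves to 6(W), 4(W), 0(W); every one is W ⇒ L
n=8: can move to 7, which is L ⇒ W
n=9: moves to 8(W), 6(W), 2(W); every one is W ⇒ L
n=10: can move to 9, which is L ⇒ W
n=11: moves to 10(W), 8(W), 4(W); every one is W ⇒ L
n=12: can move to 11, which is L ⇒ W
n=13: moves to 12(W), 10(W), 6(W); every one is W ⇒ L
n=14: can move to 13, which is L ⇒ W
n=15: moves to 14(W), 12(W), 8(W); every one is W ⇒ L
n=16: can move to 15, which is L ⇒ W
n=17: moves to 16(W), 14(W), 10(W); every one is W ⇒ L
n=18: can move to 17, which is L ⇒ W
n=19: moves to 18(W), 16(W), 12(W); every one is W ⇒ L
n=20: can move to 19, which is L ⇒ W
n=21: moves to 20(W), 18(W), 14(W); every one is W ⇒ L
n=22: can move to 21, which is L ⇒ W
n=23: moves to 22(W), 20(W), 16(W); every one is W ⇒ L
n=24: can move to 23, which is L ⇒ W
n=25: moves to 24(W), 22(W), 18(W); every one is W ⇒ L
n=26: can move to 25, which is L ⇒ W
n=27: moves to 26(W), 24(W), 20(W); every one is W ⇒ L
n=28: can move to 27, which is L ⇒ W
n=29: moves to 28(W), 26(W), 22(W); every one is W ⇒ L
n=30: can move to 29, which is L ⇒ W
n=31: moves to 30(W), 28(W), 24(W); every one is W ⇒ L
n=32: can move to 31, which is L ⇒ W
L entries with 0 ≤ n ≤ 32: n = 1, 3, 5, 7, 9, 11, 13, 15, 17, 19, 21, 23, 25, 27, 29, 31; that makes 16.

16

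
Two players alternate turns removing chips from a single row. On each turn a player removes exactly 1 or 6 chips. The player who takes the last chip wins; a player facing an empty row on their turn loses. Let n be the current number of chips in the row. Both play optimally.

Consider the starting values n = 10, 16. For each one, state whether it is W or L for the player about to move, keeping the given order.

Use the standard recursion: the mover loses at a terminal position; elsewhere, the mover wins exactly when some move hands the opponent an L position.
n=0: no move → L
n=1: can move to 0, which is L ⇒ W
n=2: the only move is to 1(W), a W ⇒ L
n=3: can move to 2, which is L ⇒ W
n=4: the only move is to 3(W), a W ⇒ L
n=5: can move to 4, which is L ⇒ W
n=6: can move to 0, which is L ⇒ W
n=7: moves to 6(W), 1(W); every one is W ⇒ L
n=8: can move to 7, which is L ⇒ W
n=9: moves to 8(W), 3(W); every one is W ⇒ L
n=10: can move to 9, which is L ⇒ W
n=11: moves to 10(W), 5(W); every one is W ⇒ L
n=12: can move to 11, which is L ⇒ W
n=13: can move to 7, which is L ⇒ W
n=14: moves to 13(W), 8(W); every one is W ⇒ L
n=15: can move to 14, which is L ⇒ W
n=16: moves to 15(W), 10(W); every one is W ⇒ L

10: W, 16: L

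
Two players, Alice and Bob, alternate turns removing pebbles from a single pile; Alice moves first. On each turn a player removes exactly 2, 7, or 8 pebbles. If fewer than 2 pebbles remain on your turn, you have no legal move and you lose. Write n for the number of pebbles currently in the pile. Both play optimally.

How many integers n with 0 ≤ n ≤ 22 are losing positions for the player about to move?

9

Classify positions by backward induction: terminal positions (no move available) are L. From any other position, the mover wins iff some move reaches an L.
n=0: no move → L
n=1: no move → L
n=2: W (go to 0, an L position)
n=3: W (go to 1, an L position)
n=4: L (sole option 2(W) is W)
n=5: L (sole option 3(W) is W)
n=6: W (go to 4, an L position)
n=7: W (go to 5, an L position)
n=8: W (go to 1, an L position)
n=9: W (go to 1, an L position)
n=10: L (options 8(W), 3(W), 2(W) are all W)
n=11: W (go to 4, an L position)
n=12: W (go to 10, an L position)
n=13: W (go to 5, an L position)
n=14: L (options 12(W), 7(W), 6(W) are all W)
n=15: L (options 13(W), 8(W), 7(W) are all W)
n=16: W (go to 14, an L position)
n=17: W (go to 15, an L position)
n=18: W (go to 10, an L position)
n=19: L (options 17(W), 12(W), 11(W) are all W)
n=20: L (options 18(W), 13(W), 12(W) are all W)
n=21: W (go to 19, an L position)
n=22: W (go to 20, an L position)
L entries with 0 ≤ n ≤ 22: n = 0, 1, 4, 5, 10, 14, 15, 19, 20; that makes 9.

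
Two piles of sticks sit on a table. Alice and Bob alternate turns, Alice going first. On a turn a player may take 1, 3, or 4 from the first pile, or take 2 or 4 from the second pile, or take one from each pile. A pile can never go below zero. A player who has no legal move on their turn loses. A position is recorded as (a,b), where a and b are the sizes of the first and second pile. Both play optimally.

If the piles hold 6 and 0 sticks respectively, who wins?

Alice wins.

Use the standard recursion: the mover loses at a terminal position; elsewhere, the mover wins exactly when some move hands the opponent an L position.
No move ever increases a pile, so every position that can arise here has a ≤ 6 and b ≤ 0; it is enough to label the cells with 0 ≤ a ≤ 6 and 0 ≤ b ≤ 0.
Every move lowers a or b (never raises either), so fill the grid row by row in increasing a, and left to right within a row: each cell's successors are then already labelled.
      b=0
a=0:    L
a=1:    W
a=2:    L
a=3:    W
a=4:    W
a=5:    W
a=6:    W
Cells with no legal move (terminal, hence L): (0,0).
The remaining L cells, each justified by listing all of its moves:
(2,0): only reaches (1,0)(W), which is W → L
Every other cell has at least one move into one of the L cells above, so it is W.
From (6,0) Alice can move to (2,0), reaching an L position.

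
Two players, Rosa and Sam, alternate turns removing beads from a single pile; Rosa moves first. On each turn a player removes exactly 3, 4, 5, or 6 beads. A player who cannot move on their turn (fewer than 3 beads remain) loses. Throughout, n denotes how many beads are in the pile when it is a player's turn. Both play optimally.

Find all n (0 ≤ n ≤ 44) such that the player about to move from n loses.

Compute win/loss labels from the base case upward. A position with no move is L. Any other position is W if it can reach an L in one move, else L.
n=0: no move → L
n=1: no move → L
n=2: no move → L
n=3: W (go to 0, an L position)
n=4: W (go to 1, an L position)
n=5: W (go to 2, an L position)
n=6: W (go to 2, an L position)
n=7: W (go to 2, an L position)
n=8: W (go to 2, an L position)
n=9: L (options 6(W), 5(W), 4(W), 3(W) are all W)
n=10: L (options 7(W), 6(W), 5(W), 4(W) are all W)
n=11: L (options 8(W), 7(W), 6(W), 5(W) are all W)
n=12: W (go to 9, an L position)
n=13: W (go to 10, an L position)
n=14: W (go to 11, an L position)
n=15: W (go to 11, an L position)
n=16: W (go to 11, an L position)
n=17: W (go to 11, an L position)
n=18: L (options 15(W), 14(W), 13(W), 12(W) are all W)
n=19: L (options 16(W), 15(W), 14(W), 13(W) are all W)
n=20: L (options 17(W), 16(W), 15(W), 14(W) are all W)
n=21: W (go to 18, an L position)
n=22: W (go to 19, an L position)
n=23: W (go to 20, an L position)
n=24: W (go to 20, an L position)
n=25: W (go to 20, an L position)
n=26: W (go to 20, an L position)
n=27: L (options 24(W), 23(W), 22(W), 21(W) are all W)
n=28: L (options 25(W), 24(W), 23(W), 22(W) are all W)
n=29: L (options 26(W), 25(W), 24(W), 23(W) are all W)
n=30: W (go to 27, an L position)
n=31: W (go to 28, an L position)
n=32: W (go to 29, an L position)
n=33: W (go to 29, an L position)
n=34: W (go to 29, an L position)
n=35: W (go to 29, an L position)
n=36: L (options 33(W), 32(W), 31(W), 30(W) are all W)
n=37: L (options 34(W), 33(W), 32(W), 31(W) are all W)
n=38: L (options 35(W), 34(W), 33(W), 32(W) are all W)
n=39: W (go to 36, an L position)
n=40: W (go to 37, an L position)
n=41: W (go to 38, an L position)
n=42: W (go to 38, an L position)
n=43: W (go to 38, an L position)
n=44: W (go to 38, an L position)
The losing starting values of n are exactly the entries labelled L in this table (15 of them).

0, 1, 2, 9, 10, 11, 18, 19, 20, 27, 28, 29, 36, 37, 38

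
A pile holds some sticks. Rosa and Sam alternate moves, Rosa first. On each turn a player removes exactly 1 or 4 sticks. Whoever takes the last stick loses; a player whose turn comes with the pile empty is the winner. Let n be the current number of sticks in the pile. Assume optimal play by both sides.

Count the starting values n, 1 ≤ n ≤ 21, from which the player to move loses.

Label each position W (a win for the player to move) or L (a loss). A position with no legal move is W; any other position is W exactly when some move reaches an L, and L when every move reaches a W.
n=0: no move; the opponent has just taken the last stick and therefore loses → W
n=1: only reaches 0(W), which is W → L
n=2: reaches L-position 1 → W
n=3: only reaches 2(W), which is W → L
n=4: reaches L-position 3 → W
n=5: reaches L-position 1 → W
n=6: only reaches 5(W), 2(W), all W → L
n=7: reaches L-position 6 → W
n=8: only reaches 7(W), 4(W), all W → L
n=9: reaches L-position 8 → W
n=10: reaches L-position 6 → W
n=11: only reaches 10(W), 7(W), all W → L
n=12: reaches L-position 11 → W
n=13: only reaches 12(W), 9(W), all W → L
n=14: reaches L-position 13 → W
n=15: reaches L-position 11 → W
n=16: only reaches 15(W), 12(W), all W → L
n=17: reaches L-position 16 → W
n=18: only reaches 17(W), 14(W), all W → L
n=19: reaches L-position 18 → W
n=20: reaches L-position 16 → W
n=21: only reaches 20(W), 17(W), all W → L
L entries with 1 ≤ n ≤ 21 (the range starts at n=1): n = 1, 3, 6, 8, 11, 13, 16, 18, 21; that makes 9.

9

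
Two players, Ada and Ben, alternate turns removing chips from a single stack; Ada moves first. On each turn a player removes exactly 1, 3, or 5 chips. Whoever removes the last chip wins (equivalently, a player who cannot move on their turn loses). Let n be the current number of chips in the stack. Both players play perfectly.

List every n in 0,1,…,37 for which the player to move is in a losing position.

Work bottom-up. With no move the player to move loses. Otherwise the position is W if at least one move leads to an L position for the opponent, and L if every move leads to a W.
n=0: no move → L
n=1: reaches L-position 0 → W
n=2: only reaches 1(W), which is W → L
n=3: reaches L-position 2 → W
n=4: only reaches 3(W), 1(W), all W → L
n=5: reaches L-position 4 → W
n=6: only reaches 5(W), 3(W), 1(W), all W → L
n=7: reaches L-position 6 → W
n=8: only reaches 7(W), 5(W), 3(W), all W → L
n=9: reaches L-position 8 → W
n=10: only reaches 9(W), 7(W), 5(W), all W → L
n=11: reaches L-position 10 → W
n=12: only reaches 11(W), 9(W), 7(W), all W → L
n=13: reaches L-position 12 → W
n=14: only reaches 13(W), 11(W), 9(W), all W → L
n=15: reaches L-position 14 → W
n=16: only reaches 15(W), 13(W), 11(W), all W → L
n=17: reaches L-position 16 → W
n=18: only reaches 17(W), 15(W), 13(W), all W → L
n=19: reaches L-position 18 → W
n=20: only reaches 19(W), 17(W), 15(W), all W → L
n=21: reaches L-position 20 → W
n=22: only reaches 21(W), 19(W), 17(W), all W → L
n=23: reaches L-position 22 → W
n=24: only reaches 23(W), 21(W), 19(W), all W → L
n=25: reaches L-position 24 → W
n=26: only reaches 25(W), 23(W), 21(W), all W → L
n=27: reaches L-position 26 → W
n=28: only reaches 27(W), 25(W), 23(W), all W → L
n=29: reaches L-position 28 → W
n=30: only reaches 29(W), 27(W), 25(W), all W → L
n=31: reaches L-position 30 → W
n=32: only reaches 31(W), 29(W), 27(W), all W → L
n=33: reaches L-position 32 → W
n=34: only reaches 33(W), 31(W), 29(W), all W → L
n=35: reaches L-position 34 → W
n=36: only reaches 35(W), 33(W), 31(W), all W → L
n=37: reaches L-position 36 → W
Reading off the rows marked L gives the requested list; there are 19 such values of n.

0, 2, 4, 6, 8, 10, 12, 14, 16, 18, 20, 22, 24, 26, 28, 30, 32, 34, 36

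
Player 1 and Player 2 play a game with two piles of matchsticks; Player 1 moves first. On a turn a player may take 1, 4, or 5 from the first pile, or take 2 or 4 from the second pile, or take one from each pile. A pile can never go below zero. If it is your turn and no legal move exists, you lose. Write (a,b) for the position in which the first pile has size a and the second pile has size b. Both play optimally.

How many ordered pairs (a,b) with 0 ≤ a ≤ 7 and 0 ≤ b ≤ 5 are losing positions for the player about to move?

Build the W/L table. Terminal = L. A non-terminal position is W if it has a move to some L; otherwise it is L.
Every move lowers a or b (never raises either), so fill the grid row by row in increasing a, and left to right within a row: each cell's successors are then already labelled.
      b=0  b=1  b=2  b=3  b=4  b=5
a=0:    L    L    W    W    W    W
a=1:    W    W    W    L    L    W
a=2:    L    L    W    W    W    W
a=3:    W    W    W    L    L    W
a=4:    W    W    L    W    W    W
a=5:    W    W    W    W    W    L
a=6:    W    W    L    W    W    W
a=7:    W    W    W    W    W    L
Cells with no legal move (terminal, hence L): (0,0), (0,1).
The remaining L cells, each justified by listing all of its moves:
(1,3): →(0,3)(W), (1,1)(W), (0,2)(W) — all W, so L
(1,4): →(0,4)(W), (1,2)(W), (1,0)(W), (0,3)(W) — all W, so L
(2,0): →(1,0)(W) only, which is W, so L
(2,1): →(1,1)(W), (1,0)(W) — all W, so L
(3,3): →(2,3)(W), (3,1)(W), (2,2)(W) — all W, so L
(3,4): →(2,4)(W), (3,2)(W), (3,0)(W), (2,3)(W) — all W, so L
(4,2): →(3,2)(W), (0,2)(W), (4,0)(W), (3,1)(W) — all W, so L
(5,5): →(4,5)(W), (1,5)(W), (0,5)(W), (5,3)(W), (5,1)(W), (4,4)(W) — all W, so L
(6,2): →(5,2)(W), (2,2)(W), (1,2)(W), (6,0)(W), (5,1)(W) — all W, so L
(7,5): →(6,5)(W), (3,5)(W), (2,5)(W), (7,3)(W), (7,1)(W), (6,4)(W) — all W, so L
Every other cell has at least one move into one of the L cells above, so it is W.
L cells per row: a=0: 2, a=1: 2, a=2: 2, a=3: 2, a=4: 1, a=5: 1, a=6: 1, a=7: 1; total 12.

12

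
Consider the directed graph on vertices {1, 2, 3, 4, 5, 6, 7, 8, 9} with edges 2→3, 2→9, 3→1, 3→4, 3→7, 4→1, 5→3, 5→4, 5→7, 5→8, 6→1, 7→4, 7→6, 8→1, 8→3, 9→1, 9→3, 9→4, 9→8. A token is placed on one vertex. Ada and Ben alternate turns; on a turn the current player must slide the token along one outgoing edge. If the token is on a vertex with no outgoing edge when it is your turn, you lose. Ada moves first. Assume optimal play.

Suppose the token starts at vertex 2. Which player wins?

Ben wins.

Compute win/loss labels from the base case upward. A position with no move is L. Any other position is W if it can reach an L in one move, else L.
Every edge goes from a vertex to one that appears earlier in the order 1, 6, 4, 7, 3, 8, 5, 9, 2, so processing vertices in that order labels each vertex after all of its successors.
1: no outgoing edge → L
6: W (go to 1, an L position)
4: W (go to 1, an L position)
7: L (options 4(W), 6(W) are all W)
3: W (go to 7, an L position)
8: W (go to 1, an L position)
5: W (go to 7, an L position)
9: W (go to 1, an L position)
2: L (options 9(W), 3(W) are all W)
The starting position 2 is L: whatever Ada does, the opponent receives a W position.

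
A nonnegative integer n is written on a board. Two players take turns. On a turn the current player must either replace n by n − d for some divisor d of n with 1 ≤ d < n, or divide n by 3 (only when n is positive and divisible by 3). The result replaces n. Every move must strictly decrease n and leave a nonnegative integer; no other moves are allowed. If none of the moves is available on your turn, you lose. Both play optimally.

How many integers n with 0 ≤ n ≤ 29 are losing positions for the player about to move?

Classify positions by backward induction: terminal positions (no move available) are L. From any other position, the mover wins iff some move reaches an L.
n=0: no move → L
n=1: no move → L
n=2: can move to 1, which is L ⇒ W
n=3: can move to 1, which is L ⇒ W
n=4: moves to 2(W), 3(W); every one is W ⇒ L
n=5: can move to 4, which is L ⇒ W
n=6: can move to 4, which is L ⇒ W
n=7: the only move is to 6(W), a W ⇒ L
n=8: can move to 4, which is L ⇒ W
n=9: moves to 3(W), 6(W), 8(W); every one is W ⇒ L
n=10: can move to 9, which is L ⇒ W
n=11: the only move is to 10(W), a W ⇒ L
n=12: can move to 4, which is L ⇒ W
n=13: the only move is to 12(W), a W ⇒ L
n=14: can move to 7, which is L ⇒ W
n=15: moves to 5(W), 10(W), 12(W), 14(W); every one is W ⇒ L
n=16: can move to 15, which is L ⇒ W
n=17: the only move is to 16(W), a W ⇒ L
n=18: can move to 9, which is L ⇒ W
n=19: the only move is to 18(W), a W ⇒ L
n=20: can move to 15, which is L ⇒ W
n=21: can move to 7, which is L ⇒ W
n=22: can move to 11, which is L ⇒ W
n=23: the only move is to 22(W), a W ⇒ L
n=24: can move to 23, which is L ⇒ W
n=25: moves to 20(W), 24(W); every one is W ⇒ L
n=26: can move to 13, which is L ⇒ W
n=27: can move to 9, which is L ⇒ W
n=28: moves to 14(W), 21(W), 24(W), 26(W), 27(W); every one is W ⇒ L
n=29: can move to 28, which is L ⇒ W
L entries with 0 ≤ n ≤ 29: n = 0, 1, 4, 7, 9, 11, 13, 15, 17, 19, 23, 25, 28; that makes 13.

13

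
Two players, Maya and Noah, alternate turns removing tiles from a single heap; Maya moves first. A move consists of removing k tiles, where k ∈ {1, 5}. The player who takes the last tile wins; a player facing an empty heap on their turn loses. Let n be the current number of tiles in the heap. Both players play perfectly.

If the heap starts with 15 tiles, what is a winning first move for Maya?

Remove 1, leaving 14.

Compute win/loss labels from the base case upward. A position with no move is L. Any other position is W if it can reach an L in one move, else L.
n=0: no move → L
n=1: can move to 0, which is L ⇒ W
n=2: the only move is to 1(W), a W ⇒ L
n=3: can move to 2, which is L ⇒ W
n=4: the only move is to 3(W), a W ⇒ L
n=5: can move to 4, which is L ⇒ W
n=6: moves to 5(W), 1(W); every one is W ⇒ L
n=7: can move to 6, which is L ⇒ W
n=8: moves to 7(W), 3(W); every one is W ⇒ L
n=9: can move to 8, which is L ⇒ W
n=10: moves to 9(W), 5(W); every one is W ⇒ L
n=11: can move to 10, which is L ⇒ W
n=12: moves to 11(W), 7(W); every one is W ⇒ L
n=13: can move to 12, which is L ⇒ W
n=14: moves to 13(W), 9(W); every one is W ⇒ L
n=15: can move to 14, which is L ⇒ W
From 15, the L positions reachable in one move are: 14, 10. Any move reaching one of these is winning.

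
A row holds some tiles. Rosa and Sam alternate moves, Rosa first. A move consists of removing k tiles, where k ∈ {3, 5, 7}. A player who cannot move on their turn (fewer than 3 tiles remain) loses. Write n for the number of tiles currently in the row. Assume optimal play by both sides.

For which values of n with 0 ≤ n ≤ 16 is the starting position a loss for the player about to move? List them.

0, 1, 2, 10, 11, 12

Work bottom-up. With no move the player to move loses. Otherwise the position is W if at least one move leads to an L position for the opponent, and L if every move leads to a W.
n=0: no move → L
n=1: no move → L
n=2: no move → L
n=3: can move to 0, which is L ⇒ W
n=4: can move to 1, which is L ⇒ W
n=5: can move to 2, which is L ⇒ W
n=6: can move to 1, which is L ⇒ W
n=7: can move to 2, which is L ⇒ W
n=8: can move to 1, which is L ⇒ W
n=9: can move to 2, which is L ⇒ W
n=10: moves to 7(W), 5(W), 3(W); every one is W ⇒ L
n=11: moves to 8(W), 6(W), 4(W); every one is W ⇒ L
n=12: moves to 9(W), 7(W), 5(W); every one is W ⇒ L
n=13: can move to 10, which is L ⇒ W
n=14: can move to 11, which is L ⇒ W
n=15: can move to 12, which is L ⇒ W
n=16: can move to 11, which is L ⇒ W
Reading off the rows marked L gives the requested list; there are 6 such values of n.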